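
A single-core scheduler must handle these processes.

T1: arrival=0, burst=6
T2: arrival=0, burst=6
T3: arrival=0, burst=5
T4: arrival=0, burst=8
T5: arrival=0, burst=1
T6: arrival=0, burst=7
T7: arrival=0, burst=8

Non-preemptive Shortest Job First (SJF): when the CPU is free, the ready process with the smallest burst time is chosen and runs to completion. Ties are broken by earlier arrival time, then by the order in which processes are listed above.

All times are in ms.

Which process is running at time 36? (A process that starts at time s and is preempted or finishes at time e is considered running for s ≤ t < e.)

T7

Timeline: | T5 0-1 | T3 1-6 | T1 6-12 | T2 12-18 | T6 18-25 | T4 25-33 | T7 33-41 |
Completion: T1=12  T2=18  T3=6  T4=33  T5=1  T6=25  T7=41
Turnaround (C−A): T1=12  T2=18  T3=6  T4=33  T5=1  T6=25  T7=41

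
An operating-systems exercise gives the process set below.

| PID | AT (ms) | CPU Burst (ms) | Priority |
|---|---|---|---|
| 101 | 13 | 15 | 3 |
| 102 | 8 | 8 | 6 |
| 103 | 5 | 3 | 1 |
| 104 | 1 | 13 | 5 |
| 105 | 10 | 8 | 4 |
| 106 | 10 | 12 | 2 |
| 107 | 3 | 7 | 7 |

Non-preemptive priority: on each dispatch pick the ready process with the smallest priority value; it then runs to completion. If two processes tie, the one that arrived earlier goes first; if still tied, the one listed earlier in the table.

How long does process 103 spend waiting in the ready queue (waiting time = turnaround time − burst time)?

Timeline: | idle 0-1 | 104 1-14 | 103 14-17 | 106 17-29 | 101 29-44 | 105 44-52 | 102 52-60 | 107 60-67 |
Completion: 101=44  102=60  103=17  104=14  105=52  106=29  107=67
Turnaround (C−A): 101=31  102=52  103=12  104=13  105=42  106=19  107=64
Waiting(103) = turnaround − burst = 12 − 3 = 9

9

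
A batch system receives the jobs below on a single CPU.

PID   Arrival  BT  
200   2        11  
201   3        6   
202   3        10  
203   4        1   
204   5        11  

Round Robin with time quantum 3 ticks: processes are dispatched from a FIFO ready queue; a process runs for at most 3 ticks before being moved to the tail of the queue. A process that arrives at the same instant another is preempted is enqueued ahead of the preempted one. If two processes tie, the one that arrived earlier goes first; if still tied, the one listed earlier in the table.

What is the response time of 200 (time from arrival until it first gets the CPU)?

0

Gantt: | idle 0-2 | 200 2-5 | 201 5-8 | 202 8-11 | 203 11-12 | 204 12-15 | 200 15-18 | 201 18-21 | 202 21-24 | 204 24-27 | 200 27-30 | 202 30-33 | 204 33-36 | 200 36-38 | 202 38-39 | 204 39-41 |
Completion: 200=38  201=21  202=39  203=12  204=41
Response(200) = first start − arrival = 2 − 2 = 0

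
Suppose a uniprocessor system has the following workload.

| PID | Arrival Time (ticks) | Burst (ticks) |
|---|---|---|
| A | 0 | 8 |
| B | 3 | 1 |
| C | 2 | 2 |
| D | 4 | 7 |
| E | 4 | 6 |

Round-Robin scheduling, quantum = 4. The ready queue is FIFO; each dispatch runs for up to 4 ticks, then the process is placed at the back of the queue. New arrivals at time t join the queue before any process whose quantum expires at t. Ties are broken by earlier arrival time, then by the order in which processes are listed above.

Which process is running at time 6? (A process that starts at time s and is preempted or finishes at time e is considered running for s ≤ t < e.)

Schedule: | A 0-4 | C 4-6 | B 6-7 | D 7-11 | E 11-15 | A 15-19 | D 19-22 | E 22-24 |
Completion: A=19  B=7  C=6  D=22  E=24
Turnaround (C−A): A=19  B=4  C=4  D=18  E=20

B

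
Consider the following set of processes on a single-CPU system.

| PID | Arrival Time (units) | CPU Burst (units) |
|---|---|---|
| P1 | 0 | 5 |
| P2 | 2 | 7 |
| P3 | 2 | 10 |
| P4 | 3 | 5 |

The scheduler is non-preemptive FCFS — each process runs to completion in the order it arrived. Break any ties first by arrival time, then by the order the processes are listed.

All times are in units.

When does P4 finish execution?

27

Schedule: | P1 0-5 | P2 5-12 | P3 12-22 | P4 22-27 |
Completion: P1=5  P2=12  P3=22  P4=27
Turnaround (C−A): P1=5  P2=10  P3=20  P4=24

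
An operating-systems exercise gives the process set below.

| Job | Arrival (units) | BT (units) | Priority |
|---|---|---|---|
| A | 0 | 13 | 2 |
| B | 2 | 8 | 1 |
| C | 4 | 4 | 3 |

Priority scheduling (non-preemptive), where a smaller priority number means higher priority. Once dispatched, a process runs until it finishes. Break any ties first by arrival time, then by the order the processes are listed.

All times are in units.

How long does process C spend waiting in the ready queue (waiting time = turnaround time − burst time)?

17

Schedule: | A 0-13 | B 13-21 | C 21-25 |
Completion: A=13  B=21  C=25
Turnaround (C−A): A=13  B=19  C=21
Waiting(C) = turnaround − burst = 21 − 4 = 17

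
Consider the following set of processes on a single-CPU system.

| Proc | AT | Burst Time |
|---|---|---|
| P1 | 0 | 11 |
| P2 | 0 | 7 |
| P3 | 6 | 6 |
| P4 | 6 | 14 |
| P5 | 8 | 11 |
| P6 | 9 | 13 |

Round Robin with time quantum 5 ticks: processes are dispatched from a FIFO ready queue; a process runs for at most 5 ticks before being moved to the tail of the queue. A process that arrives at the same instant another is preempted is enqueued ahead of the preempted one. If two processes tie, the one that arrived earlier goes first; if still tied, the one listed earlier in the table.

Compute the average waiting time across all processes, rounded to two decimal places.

33.67

Timeline: | P1 0-5 | P2 5-10 | P1 10-15 | P3 15-20 | P4 20-25 | P5 25-30 | P6 30-35 | P2 35-37 | P1 37-38 | P3 38-39 | P4 39-44 | P5 44-49 | P6 49-54 | P4 54-58 | P5 58-59 | P6 59-62 |
Completion: P1=38  P2=37  P3=39  P4=58  P5=59  P6=62
Turnaround (C−A): P1=38  P2=37  P3=33  P4=52  P5=51  P6=53
Waiting times: P1=27, P2=30, P3=27, P4=38, P5=40, P6=40
Average waiting = (27+30+27+38+40+40) / 6 = 202/6 = 33.67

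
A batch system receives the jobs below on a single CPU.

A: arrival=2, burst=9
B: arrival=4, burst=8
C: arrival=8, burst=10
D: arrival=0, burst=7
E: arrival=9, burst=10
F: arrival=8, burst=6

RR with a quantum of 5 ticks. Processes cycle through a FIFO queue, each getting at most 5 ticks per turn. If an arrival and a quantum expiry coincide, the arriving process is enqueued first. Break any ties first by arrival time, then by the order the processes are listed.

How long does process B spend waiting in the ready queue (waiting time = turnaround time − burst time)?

27

Gantt: | D 0-5 | A 5-10 | B 10-15 | D 15-17 | C 17-22 | F 22-27 | E 27-32 | A 32-36 | B 36-39 | C 39-44 | F 44-45 | E 45-50 |
Completion: A=36  B=39  C=44  D=17  E=50  F=45
Turnaround (C−A): A=34  B=35  C=36  D=17  E=41  F=37
Waiting(B) = turnaround − burst = 35 − 8 = 27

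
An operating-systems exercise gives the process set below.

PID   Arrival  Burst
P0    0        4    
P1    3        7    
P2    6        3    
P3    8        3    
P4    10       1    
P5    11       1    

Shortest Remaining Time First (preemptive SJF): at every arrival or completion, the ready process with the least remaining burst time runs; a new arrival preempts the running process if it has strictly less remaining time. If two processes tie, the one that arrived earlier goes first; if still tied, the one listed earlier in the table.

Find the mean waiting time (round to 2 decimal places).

2.00

Gantt: | P0 0-4 | P1 4-6 | P2 6-9 | P3 9-10 | P4 10-11 | P5 11-12 | P3 12-14 | P1 14-19 |
Completion: P0=4  P1=19  P2=9  P3=14  P4=11  P5=12
Waiting times: P0=0, P1=9, P2=0, P3=3, P4=0, P5=0
Average waiting = (0+9+0+3+0+0) / 6 = 12/6 = 2.00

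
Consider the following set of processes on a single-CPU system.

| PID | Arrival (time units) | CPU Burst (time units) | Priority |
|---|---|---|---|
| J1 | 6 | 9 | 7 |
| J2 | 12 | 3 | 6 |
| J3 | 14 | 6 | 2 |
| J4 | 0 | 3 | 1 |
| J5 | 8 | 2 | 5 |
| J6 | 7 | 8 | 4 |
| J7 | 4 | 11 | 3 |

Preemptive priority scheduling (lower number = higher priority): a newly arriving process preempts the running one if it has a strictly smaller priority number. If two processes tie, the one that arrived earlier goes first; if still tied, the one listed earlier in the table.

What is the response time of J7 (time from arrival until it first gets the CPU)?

Schedule: | J4 0-3 | idle 3-4 | J7 4-14 | J3 14-20 | J7 20-21 | J6 21-29 | J5 29-31 | J2 31-34 | J1 34-43 |
Completion: J1=43  J2=34  J3=20  J4=3  J5=31  J6=29  J7=21
Turnaround (C−A): J1=37  J2=22  J3=6  J4=3  J5=23  J6=22  J7=17
Response(J7) = first start − arrival = 4 − 4 = 0

0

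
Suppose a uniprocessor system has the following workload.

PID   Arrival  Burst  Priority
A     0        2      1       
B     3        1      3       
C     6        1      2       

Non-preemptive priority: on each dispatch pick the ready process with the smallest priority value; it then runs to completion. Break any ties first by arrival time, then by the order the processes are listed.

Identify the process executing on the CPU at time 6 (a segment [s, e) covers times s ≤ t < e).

C

Timeline: | A 0-2 | idle 2-3 | B 3-4 | idle 4-6 | C 6-7 |
Completion: A=2  B=4  C=7
Turnaround (C−A): A=2  B=1  C=1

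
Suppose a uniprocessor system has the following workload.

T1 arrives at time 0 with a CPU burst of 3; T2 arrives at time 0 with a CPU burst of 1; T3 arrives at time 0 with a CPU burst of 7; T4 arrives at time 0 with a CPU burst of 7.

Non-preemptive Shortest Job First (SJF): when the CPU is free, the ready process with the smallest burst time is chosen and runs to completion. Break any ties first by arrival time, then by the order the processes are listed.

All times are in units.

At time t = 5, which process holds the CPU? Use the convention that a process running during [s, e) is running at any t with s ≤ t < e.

T3

Gantt: | T2 0-1 | T1 1-4 | T3 4-11 | T4 11-18 |
Completion: T1=4  T2=1  T3=11  T4=18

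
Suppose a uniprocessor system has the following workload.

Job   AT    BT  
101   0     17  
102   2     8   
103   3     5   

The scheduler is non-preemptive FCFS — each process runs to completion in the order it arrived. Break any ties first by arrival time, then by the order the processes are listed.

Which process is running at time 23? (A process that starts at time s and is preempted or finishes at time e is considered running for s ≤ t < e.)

Schedule: | 101 0-17 | 102 17-25 | 103 25-30 |
Completion: 101=17  102=25  103=30
Turnaround (C−A): 101=17  102=23  103=27

102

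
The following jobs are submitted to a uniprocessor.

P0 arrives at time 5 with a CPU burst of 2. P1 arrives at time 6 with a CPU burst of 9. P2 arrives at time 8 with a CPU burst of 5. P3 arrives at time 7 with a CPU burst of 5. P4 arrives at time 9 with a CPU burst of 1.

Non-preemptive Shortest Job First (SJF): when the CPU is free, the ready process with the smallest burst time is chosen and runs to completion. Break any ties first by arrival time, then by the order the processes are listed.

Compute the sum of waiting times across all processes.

Gantt: | idle 0-5 | P0 5-7 | P3 7-12 | P4 12-13 | P2 13-18 | P1 18-27 |
Completion: P0=7  P1=27  P2=18  P3=12  P4=13
Waiting = turnaround − burst: P0=0, P1=12, P2=5, P3=0, P4=3
Total waiting = 0 + 12 + 5 + 0 + 3 = 20

20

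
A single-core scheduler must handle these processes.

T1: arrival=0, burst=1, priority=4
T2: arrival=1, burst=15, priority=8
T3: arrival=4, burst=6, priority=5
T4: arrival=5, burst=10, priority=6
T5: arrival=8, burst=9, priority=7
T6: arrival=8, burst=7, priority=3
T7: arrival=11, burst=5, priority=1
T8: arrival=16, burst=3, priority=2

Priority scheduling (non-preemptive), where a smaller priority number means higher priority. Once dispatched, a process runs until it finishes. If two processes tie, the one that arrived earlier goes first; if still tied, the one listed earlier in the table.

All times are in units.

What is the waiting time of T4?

32

Gantt: | T1 0-1 | T2 1-16 | T7 16-21 | T8 21-24 | T6 24-31 | T3 31-37 | T4 37-47 | T5 47-56 |
Completion: T1=1  T2=16  T3=37  T4=47  T5=56  T6=31  T7=21  T8=24
Turnaround (C−A): T1=1  T2=15  T3=33  T4=42  T5=48  T6=23  T7=10  T8=8
Waiting(T4) = turnaround − burst = 42 − 10 = 32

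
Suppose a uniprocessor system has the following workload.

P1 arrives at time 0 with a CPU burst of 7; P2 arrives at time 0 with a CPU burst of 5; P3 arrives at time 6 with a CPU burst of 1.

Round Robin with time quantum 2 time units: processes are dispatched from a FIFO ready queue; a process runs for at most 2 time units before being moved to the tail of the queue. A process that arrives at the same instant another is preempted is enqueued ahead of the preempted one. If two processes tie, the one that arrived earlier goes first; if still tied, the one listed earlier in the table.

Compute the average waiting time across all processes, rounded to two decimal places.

5.00

Schedule: | P1 0-2 | P2 2-4 | P1 4-6 | P2 6-8 | P3 8-9 | P1 9-11 | P2 11-12 | P1 12-13 |
Completion: P1=13  P2=12  P3=9
Turnaround (C−A): P1=13  P2=12  P3=3
Waiting times: P1=6, P2=7, P3=2
Average waiting = (6+7+2) / 3 = 15/3 = 5.00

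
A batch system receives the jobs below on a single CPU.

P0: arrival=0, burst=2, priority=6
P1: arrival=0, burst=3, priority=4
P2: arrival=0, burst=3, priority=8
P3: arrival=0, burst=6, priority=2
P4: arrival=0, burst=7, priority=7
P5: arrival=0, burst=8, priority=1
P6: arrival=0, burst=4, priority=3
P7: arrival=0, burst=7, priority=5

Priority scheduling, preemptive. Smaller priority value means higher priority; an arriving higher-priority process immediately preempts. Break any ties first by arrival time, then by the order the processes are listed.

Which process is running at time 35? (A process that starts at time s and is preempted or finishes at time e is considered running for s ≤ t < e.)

P4

Gantt: | P5 0-8 | P3 8-14 | P6 14-18 | P1 18-21 | P7 21-28 | P0 28-30 | P4 30-37 | P2 37-40 |
Completion: P0=30  P1=21  P2=40  P3=14  P4=37  P5=8  P6=18  P7=28
Turnaround (C−A): P0=30  P1=21  P2=40  P3=14  P4=37  P5=8  P6=18  P7=28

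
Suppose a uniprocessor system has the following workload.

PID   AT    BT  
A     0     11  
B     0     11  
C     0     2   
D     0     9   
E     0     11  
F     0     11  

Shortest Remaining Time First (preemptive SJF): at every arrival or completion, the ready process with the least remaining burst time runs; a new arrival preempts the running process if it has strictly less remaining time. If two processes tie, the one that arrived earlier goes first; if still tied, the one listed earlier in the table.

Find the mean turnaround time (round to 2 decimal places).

Gantt: | C 0-2 | D 2-11 | A 11-22 | B 22-33 | E 33-44 | F 44-55 |
Completion: A=22  B=33  C=2  D=11  E=44  F=55
Turnaround (C−A): A=22  B=33  C=2  D=11  E=44  F=55
Turnaround times: A=22, B=33, C=2, D=11, E=44, F=55
Average turnaround = (22+33+2+11+44+55) / 6 = 167/6 = 27.83

27.83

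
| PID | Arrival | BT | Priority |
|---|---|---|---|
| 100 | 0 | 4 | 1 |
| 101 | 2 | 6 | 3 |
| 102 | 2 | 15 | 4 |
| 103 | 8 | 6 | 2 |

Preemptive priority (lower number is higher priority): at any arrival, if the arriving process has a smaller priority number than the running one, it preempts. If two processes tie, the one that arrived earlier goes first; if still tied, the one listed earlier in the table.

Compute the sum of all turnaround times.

Gantt: | 100 0-4 | 101 4-8 | 103 8-14 | 101 14-16 | 102 16-31 |
Completion: 100=4  101=16  102=31  103=14
Turnaround (C−A): 100=4  101=14  102=29  103=6
Turnaround = completion − arrival: 100=4, 101=14, 102=29, 103=6
Total turnaround = 4 + 14 + 29 + 6 = 53

53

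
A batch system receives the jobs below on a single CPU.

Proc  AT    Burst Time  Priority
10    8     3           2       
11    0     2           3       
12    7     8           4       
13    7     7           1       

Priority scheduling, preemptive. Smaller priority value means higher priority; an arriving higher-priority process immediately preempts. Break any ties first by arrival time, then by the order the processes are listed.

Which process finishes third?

Gantt: | 11 0-2 | idle 2-7 | 13 7-14 | 10 14-17 | 12 17-25 |
Completion: 10=17  11=2  12=25  13=14
Finish order: 11 → 13 → 10 → 12

10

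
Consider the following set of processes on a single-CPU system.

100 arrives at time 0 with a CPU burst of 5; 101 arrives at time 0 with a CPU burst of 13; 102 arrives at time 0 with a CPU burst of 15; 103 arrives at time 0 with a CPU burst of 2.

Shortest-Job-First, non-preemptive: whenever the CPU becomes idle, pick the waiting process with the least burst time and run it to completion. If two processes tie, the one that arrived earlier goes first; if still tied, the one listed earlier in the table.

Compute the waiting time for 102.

20

Gantt: | 103 0-2 | 100 2-7 | 101 7-20 | 102 20-35 |
Completion: 100=7  101=20  102=35  103=2
Turnaround (C−A): 100=7  101=20  102=35  103=2
Waiting(102) = turnaround − burst = 35 − 15 = 20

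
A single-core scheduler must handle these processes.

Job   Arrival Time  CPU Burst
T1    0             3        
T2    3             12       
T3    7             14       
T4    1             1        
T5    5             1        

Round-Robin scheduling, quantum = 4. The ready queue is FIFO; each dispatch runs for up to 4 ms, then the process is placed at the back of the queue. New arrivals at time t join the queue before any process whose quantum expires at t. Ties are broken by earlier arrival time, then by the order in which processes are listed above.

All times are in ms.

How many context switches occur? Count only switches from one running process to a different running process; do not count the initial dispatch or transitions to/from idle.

8

Schedule: | T1 0-3 | T4 3-4 | T2 4-8 | T5 8-9 | T3 9-13 | T2 13-17 | T3 17-21 | T2 21-25 | T3 25-31 |
Completion: T1=3  T2=25  T3=31  T4=4  T5=9
Turnaround (C−A): T1=3  T2=22  T3=24  T4=3  T5=4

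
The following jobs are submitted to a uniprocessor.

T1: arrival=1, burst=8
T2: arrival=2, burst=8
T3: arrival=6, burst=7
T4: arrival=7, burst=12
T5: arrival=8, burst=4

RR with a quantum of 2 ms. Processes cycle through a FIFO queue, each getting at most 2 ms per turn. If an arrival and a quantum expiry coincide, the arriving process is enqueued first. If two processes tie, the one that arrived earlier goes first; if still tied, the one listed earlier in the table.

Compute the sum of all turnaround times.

Schedule: | idle 0-1 | T1 1-3 | T2 3-5 | T1 5-7 | T2 7-9 | T3 9-11 | T4 11-13 | T1 13-15 | T5 15-17 | T2 17-19 | T3 19-21 | T4 21-23 | T1 23-25 | T5 25-27 | T2 27-29 | T3 29-31 | T4 31-33 | T3 33-34 | T4 34-40 |
Completion: T1=25  T2=29  T3=34  T4=40  T5=27
Turnaround (C−A): T1=24  T2=27  T3=28  T4=33  T5=19
Turnaround = completion − arrival: T1=24, T2=27, T3=28, T4=33, T5=19
Total turnaround = 24 + 27 + 28 + 33 + 19 = 131

131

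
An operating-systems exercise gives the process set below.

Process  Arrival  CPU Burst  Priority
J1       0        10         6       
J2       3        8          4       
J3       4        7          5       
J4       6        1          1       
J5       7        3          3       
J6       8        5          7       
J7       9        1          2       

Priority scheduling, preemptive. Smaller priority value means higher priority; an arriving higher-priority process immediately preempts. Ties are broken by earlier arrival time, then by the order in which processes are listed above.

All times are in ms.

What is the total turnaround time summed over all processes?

95

Schedule: | J1 0-3 | J2 3-6 | J4 6-7 | J5 7-9 | J7 9-10 | J5 10-11 | J2 11-16 | J3 16-23 | J1 23-30 | J6 30-35 |
Completion: J1=30  J2=16  J3=23  J4=7  J5=11  J6=35  J7=10
Turnaround (C−A): J1=30  J2=13  J3=19  J4=1  J5=4  J6=27  J7=1
Turnaround = completion − arrival: J1=30, J2=13, J3=19, J4=1, J5=4, J6=27, J7=1
Total turnaround = 30 + 13 + 19 + 1 + 4 + 27 + 1 = 95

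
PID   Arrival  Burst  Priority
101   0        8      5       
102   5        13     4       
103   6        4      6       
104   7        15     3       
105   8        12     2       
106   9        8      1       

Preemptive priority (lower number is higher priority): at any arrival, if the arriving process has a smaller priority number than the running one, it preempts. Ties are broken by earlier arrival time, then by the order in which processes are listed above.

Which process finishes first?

Gantt: | 101 0-5 | 102 5-7 | 104 7-8 | 105 8-9 | 106 9-17 | 105 17-28 | 104 28-42 | 102 42-53 | 101 53-56 | 103 56-60 |
Completion: 101=56  102=53  103=60  104=42  105=28  106=17
Finish order: 106 → 105 → 104 → 102 → 101 → 103

106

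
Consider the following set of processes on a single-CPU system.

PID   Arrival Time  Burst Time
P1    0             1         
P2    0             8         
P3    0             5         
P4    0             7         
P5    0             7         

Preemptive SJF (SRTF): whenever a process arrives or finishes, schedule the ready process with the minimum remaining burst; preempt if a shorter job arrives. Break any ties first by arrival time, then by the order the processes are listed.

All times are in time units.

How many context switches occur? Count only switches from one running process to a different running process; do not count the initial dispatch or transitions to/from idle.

4

Gantt: | P1 0-1 | P3 1-6 | P4 6-13 | P5 13-20 | P2 20-28 |
Completion: P1=1  P2=28  P3=6  P4=13  P5=20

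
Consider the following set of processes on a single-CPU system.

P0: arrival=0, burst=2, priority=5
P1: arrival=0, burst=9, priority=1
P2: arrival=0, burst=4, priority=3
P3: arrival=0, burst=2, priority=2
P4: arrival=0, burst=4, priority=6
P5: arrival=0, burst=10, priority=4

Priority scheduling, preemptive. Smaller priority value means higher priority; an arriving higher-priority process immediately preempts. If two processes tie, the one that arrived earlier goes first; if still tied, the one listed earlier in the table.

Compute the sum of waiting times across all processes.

87

Schedule: | P1 0-9 | P3 9-11 | P2 11-15 | P5 15-25 | P0 25-27 | P4 27-31 |
Completion: P0=27  P1=9  P2=15  P3=11  P4=31  P5=25
Waiting = turnaround − burst: P0=25, P1=0, P2=11, P3=9, P4=27, P5=15
Total waiting = 25 + 0 + 11 + 9 + 27 + 15 = 87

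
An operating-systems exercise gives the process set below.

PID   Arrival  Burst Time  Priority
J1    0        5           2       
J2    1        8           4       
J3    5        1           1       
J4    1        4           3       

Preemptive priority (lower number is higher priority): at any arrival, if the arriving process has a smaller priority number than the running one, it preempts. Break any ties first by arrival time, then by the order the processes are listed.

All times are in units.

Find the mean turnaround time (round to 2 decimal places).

Schedule: | J1 0-5 | J3 5-6 | J4 6-10 | J2 10-18 |
Completion: J1=5  J2=18  J3=6  J4=10
Turnaround times: J1=5, J2=17, J3=1, J4=9
Average turnaround = (5+17+1+9) / 4 = 32/4 = 8.00

8.00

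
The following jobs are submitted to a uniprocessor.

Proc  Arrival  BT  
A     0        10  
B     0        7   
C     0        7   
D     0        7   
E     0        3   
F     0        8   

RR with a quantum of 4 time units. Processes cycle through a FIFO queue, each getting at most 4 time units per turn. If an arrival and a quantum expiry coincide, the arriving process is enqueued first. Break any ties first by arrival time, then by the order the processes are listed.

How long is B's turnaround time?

30

Schedule: | A 0-4 | B 4-8 | C 8-12 | D 12-16 | E 16-19 | F 19-23 | A 23-27 | B 27-30 | C 30-33 | D 33-36 | F 36-40 | A 40-42 |
Completion: A=42  B=30  C=33  D=36  E=19  F=40
Turnaround (C−A): A=42  B=30  C=33  D=36  E=19  F=40
Turnaround(B) = completion − arrival = 30 − 0 = 30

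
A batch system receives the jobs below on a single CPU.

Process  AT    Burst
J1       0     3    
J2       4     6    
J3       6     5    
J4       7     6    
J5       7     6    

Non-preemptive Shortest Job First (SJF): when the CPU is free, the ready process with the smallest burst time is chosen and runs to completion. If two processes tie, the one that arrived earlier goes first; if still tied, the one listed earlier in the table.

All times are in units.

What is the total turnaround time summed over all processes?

52

Gantt: | J1 0-3 | idle 3-4 | J2 4-10 | J3 10-15 | J4 15-21 | J5 21-27 |
Completion: J1=3  J2=10  J3=15  J4=21  J5=27
Turnaround (C−A): J1=3  J2=6  J3=9  J4=14  J5=20
Turnaround = completion − arrival: J1=3, J2=6, J3=9, J4=14, J5=20
Total turnaround = 3 + 6 + 9 + 14 + 20 = 52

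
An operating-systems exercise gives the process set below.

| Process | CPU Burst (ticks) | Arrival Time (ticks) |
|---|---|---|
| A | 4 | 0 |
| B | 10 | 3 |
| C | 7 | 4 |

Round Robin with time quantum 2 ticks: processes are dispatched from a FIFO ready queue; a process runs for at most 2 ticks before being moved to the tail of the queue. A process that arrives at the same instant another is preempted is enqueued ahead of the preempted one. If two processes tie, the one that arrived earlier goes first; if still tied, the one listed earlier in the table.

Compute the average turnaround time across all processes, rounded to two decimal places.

12.33

Timeline: | A 0-4 | B 4-6 | C 6-8 | B 8-10 | C 10-12 | B 12-14 | C 14-16 | B 16-18 | C 18-19 | B 19-21 |
Completion: A=4  B=21  C=19
Turnaround (C−A): A=4  B=18  C=15
Turnaround times: A=4, B=18, C=15
Average turnaround = (4+18+15) / 3 = 37/3 = 12.33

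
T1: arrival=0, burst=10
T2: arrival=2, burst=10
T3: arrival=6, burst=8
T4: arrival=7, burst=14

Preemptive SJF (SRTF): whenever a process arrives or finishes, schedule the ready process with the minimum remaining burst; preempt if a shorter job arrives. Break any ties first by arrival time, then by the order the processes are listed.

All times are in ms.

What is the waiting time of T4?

21

Schedule: | T1 0-10 | T3 10-18 | T2 18-28 | T4 28-42 |
Completion: T1=10  T2=28  T3=18  T4=42
Waiting(T4) = turnaround − burst = 35 − 14 = 21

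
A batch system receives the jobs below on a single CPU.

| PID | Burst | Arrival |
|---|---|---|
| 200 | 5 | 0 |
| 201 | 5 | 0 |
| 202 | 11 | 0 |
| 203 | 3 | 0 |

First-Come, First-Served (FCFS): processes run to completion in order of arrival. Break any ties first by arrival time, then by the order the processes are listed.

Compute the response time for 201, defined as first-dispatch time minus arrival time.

5

Gantt: | 200 0-5 | 201 5-10 | 202 10-21 | 203 21-24 |
Completion: 200=5  201=10  202=21  203=24
Turnaround (C−A): 200=5  201=10  202=21  203=24
Response(201) = first start − arrival = 5 − 0 = 5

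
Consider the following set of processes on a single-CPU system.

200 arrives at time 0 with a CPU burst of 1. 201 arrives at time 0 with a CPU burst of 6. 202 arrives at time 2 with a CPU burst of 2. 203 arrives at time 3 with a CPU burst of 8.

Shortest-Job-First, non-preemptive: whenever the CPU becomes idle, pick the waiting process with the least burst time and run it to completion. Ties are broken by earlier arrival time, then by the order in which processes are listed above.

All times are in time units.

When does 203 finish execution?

Gantt: | 200 0-1 | 201 1-7 | 202 7-9 | 203 9-17 |
Completion: 200=1  201=7  202=9  203=17
Turnaround (C−A): 200=1  201=7  202=7  203=14

17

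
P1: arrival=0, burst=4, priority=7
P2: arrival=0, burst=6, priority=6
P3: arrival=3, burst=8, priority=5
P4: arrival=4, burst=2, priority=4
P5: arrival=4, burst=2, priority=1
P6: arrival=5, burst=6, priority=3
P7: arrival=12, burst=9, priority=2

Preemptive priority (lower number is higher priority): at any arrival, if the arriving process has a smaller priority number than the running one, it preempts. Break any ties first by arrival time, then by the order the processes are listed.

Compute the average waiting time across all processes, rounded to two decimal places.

13.86

Schedule: | P2 0-3 | P3 3-4 | P5 4-6 | P6 6-12 | P7 12-21 | P4 21-23 | P3 23-30 | P2 30-33 | P1 33-37 |
Completion: P1=37  P2=33  P3=30  P4=23  P5=6  P6=12  P7=21
Waiting times: P1=33, P2=27, P3=19, P4=17, P5=0, P6=1, P7=0
Average waiting = (33+27+19+17+0+1+0) / 7 = 97/7 = 13.86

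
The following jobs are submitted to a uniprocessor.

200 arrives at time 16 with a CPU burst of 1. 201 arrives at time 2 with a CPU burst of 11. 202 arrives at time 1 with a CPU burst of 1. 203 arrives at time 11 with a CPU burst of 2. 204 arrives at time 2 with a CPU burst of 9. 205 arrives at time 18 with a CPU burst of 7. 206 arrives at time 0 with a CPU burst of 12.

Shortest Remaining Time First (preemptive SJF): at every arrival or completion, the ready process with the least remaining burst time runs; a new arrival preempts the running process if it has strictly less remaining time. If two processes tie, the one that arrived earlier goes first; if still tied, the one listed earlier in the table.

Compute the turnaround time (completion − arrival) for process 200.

1

Timeline: | 206 0-1 | 202 1-2 | 204 2-11 | 203 11-13 | 206 13-16 | 200 16-17 | 206 17-25 | 205 25-32 | 201 32-43 |
Completion: 200=17  201=43  202=2  203=13  204=11  205=32  206=25
Turnaround (C−A): 200=1  201=41  202=1  203=2  204=9  205=14  206=25
Turnaround(200) = completion − arrival = 17 − 16 = 1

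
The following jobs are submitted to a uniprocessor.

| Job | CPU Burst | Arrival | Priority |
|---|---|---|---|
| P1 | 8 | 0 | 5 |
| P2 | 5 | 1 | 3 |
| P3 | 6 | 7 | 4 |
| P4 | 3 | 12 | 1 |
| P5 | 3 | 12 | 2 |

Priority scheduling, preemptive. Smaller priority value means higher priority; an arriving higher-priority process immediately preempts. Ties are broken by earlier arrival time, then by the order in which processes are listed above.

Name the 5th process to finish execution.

Schedule: | P1 0-1 | P2 1-6 | P1 6-7 | P3 7-12 | P4 12-15 | P5 15-18 | P3 18-19 | P1 19-25 |
Completion: P1=25  P2=6  P3=19  P4=15  P5=18
Turnaround (C−A): P1=25  P2=5  P3=12  P4=3  P5=6
Finish order: P2 → P4 → P5 → P3 → P1

P1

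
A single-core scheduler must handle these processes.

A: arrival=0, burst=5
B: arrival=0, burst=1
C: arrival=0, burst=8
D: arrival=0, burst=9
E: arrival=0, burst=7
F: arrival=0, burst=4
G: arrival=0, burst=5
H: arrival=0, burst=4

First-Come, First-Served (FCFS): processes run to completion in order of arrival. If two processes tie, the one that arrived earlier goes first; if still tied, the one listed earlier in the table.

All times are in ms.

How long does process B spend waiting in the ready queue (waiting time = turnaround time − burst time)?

Timeline: | A 0-5 | B 5-6 | C 6-14 | D 14-23 | E 23-30 | F 30-34 | G 34-39 | H 39-43 |
Completion: A=5  B=6  C=14  D=23  E=30  F=34  G=39  H=43
Waiting(B) = turnaround − burst = 6 − 1 = 5

5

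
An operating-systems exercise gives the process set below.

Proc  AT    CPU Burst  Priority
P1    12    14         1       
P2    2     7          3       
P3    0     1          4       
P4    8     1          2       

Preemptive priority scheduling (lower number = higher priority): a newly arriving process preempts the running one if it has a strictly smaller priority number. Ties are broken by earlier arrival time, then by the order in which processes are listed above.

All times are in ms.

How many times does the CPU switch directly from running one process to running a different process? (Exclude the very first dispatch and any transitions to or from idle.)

Timeline: | P3 0-1 | idle 1-2 | P2 2-8 | P4 8-9 | P2 9-10 | idle 10-12 | P1 12-26 |
Completion: P1=26  P2=10  P3=1  P4=9
Turnaround (C−A): P1=14  P2=8  P3=1  P4=1

2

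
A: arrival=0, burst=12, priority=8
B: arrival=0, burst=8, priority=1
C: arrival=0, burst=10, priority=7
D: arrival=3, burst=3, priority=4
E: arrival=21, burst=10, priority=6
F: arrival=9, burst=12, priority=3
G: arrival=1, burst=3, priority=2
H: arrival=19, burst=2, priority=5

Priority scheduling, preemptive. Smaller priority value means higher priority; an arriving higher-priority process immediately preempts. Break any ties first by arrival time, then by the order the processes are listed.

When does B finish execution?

8

Schedule: | B 0-8 | G 8-11 | F 11-23 | D 23-26 | H 26-28 | E 28-38 | C 38-48 | A 48-60 |
Completion: A=60  B=8  C=48  D=26  E=38  F=23  G=11  H=28
Turnaround (C−A): A=60  B=8  C=48  D=23  E=17  F=14  G=10  H=9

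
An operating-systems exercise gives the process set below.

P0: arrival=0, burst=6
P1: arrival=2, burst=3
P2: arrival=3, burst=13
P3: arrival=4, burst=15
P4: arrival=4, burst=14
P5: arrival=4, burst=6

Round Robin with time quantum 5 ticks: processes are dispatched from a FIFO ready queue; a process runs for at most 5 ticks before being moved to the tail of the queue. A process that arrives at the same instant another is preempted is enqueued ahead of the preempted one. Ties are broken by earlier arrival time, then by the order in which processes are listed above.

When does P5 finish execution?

45

Schedule: | P0 0-5 | P1 5-8 | P2 8-13 | P3 13-18 | P4 18-23 | P5 23-28 | P0 28-29 | P2 29-34 | P3 34-39 | P4 39-44 | P5 44-45 | P2 45-48 | P3 48-53 | P4 53-57 |
Completion: P0=29  P1=8  P2=48  P3=53  P4=57  P5=45
Turnaround (C−A): P0=29  P1=6  P2=45  P3=49  P4=53  P5=41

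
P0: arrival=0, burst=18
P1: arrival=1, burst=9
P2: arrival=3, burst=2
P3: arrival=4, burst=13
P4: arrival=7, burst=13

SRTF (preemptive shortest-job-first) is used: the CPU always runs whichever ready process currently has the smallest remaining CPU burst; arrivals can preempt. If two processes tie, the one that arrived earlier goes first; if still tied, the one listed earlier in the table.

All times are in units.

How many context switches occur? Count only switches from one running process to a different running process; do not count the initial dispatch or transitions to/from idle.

Timeline: | P0 0-1 | P1 1-3 | P2 3-5 | P1 5-12 | P3 12-25 | P4 25-38 | P0 38-55 |
Completion: P0=55  P1=12  P2=5  P3=25  P4=38
Turnaround (C−A): P0=55  P1=11  P2=2  P3=21  P4=31

6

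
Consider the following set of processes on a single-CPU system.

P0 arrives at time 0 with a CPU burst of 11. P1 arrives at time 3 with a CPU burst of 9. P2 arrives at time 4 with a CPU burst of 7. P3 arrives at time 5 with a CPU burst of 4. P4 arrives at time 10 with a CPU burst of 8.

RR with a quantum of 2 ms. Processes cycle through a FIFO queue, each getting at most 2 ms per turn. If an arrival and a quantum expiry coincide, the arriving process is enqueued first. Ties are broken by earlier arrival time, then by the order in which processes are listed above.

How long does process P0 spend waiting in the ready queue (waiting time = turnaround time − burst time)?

25

Timeline: | P0 0-4 | P1 4-6 | P2 6-8 | P0 8-10 | P3 10-12 | P1 12-14 | P2 14-16 | P4 16-18 | P0 18-20 | P3 20-22 | P1 22-24 | P2 24-26 | P4 26-28 | P0 28-30 | P1 30-32 | P2 32-33 | P4 33-35 | P0 35-36 | P1 36-37 | P4 37-39 |
Completion: P0=36  P1=37  P2=33  P3=22  P4=39
Waiting(P0) = turnaround − burst = 36 − 11 = 25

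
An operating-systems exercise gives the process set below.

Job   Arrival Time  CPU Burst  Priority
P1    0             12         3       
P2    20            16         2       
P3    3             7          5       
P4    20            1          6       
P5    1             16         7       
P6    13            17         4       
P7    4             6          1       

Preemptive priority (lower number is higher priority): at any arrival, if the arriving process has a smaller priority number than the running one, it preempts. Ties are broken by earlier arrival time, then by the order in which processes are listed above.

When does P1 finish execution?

Schedule: | P1 0-4 | P7 4-10 | P1 10-18 | P6 18-20 | P2 20-36 | P6 36-51 | P3 51-58 | P4 58-59 | P5 59-75 |
Completion: P1=18  P2=36  P3=58  P4=59  P5=75  P6=51  P7=10

18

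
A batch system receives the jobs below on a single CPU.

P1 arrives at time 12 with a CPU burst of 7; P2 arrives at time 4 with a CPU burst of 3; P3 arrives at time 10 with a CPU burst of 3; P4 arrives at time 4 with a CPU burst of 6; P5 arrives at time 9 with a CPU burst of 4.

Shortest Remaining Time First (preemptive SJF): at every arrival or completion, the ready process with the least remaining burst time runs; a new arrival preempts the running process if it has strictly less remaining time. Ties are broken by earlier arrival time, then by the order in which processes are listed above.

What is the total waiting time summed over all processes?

21

Timeline: | idle 0-4 | P2 4-7 | P4 7-13 | P3 13-16 | P5 16-20 | P1 20-27 |
Completion: P1=27  P2=7  P3=16  P4=13  P5=20
Waiting = turnaround − burst: P1=8, P2=0, P3=3, P4=3, P5=7
Total waiting = 8 + 0 + 3 + 3 + 7 = 21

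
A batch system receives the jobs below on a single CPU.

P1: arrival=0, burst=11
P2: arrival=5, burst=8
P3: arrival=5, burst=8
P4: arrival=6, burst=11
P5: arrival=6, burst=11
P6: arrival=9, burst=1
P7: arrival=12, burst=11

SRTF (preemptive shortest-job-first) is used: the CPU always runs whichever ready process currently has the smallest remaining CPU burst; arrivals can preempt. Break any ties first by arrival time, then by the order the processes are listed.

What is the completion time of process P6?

10

Schedule: | P1 0-9 | P6 9-10 | P1 10-12 | P2 12-20 | P3 20-28 | P4 28-39 | P5 39-50 | P7 50-61 |
Completion: P1=12  P2=20  P3=28  P4=39  P5=50  P6=10  P7=61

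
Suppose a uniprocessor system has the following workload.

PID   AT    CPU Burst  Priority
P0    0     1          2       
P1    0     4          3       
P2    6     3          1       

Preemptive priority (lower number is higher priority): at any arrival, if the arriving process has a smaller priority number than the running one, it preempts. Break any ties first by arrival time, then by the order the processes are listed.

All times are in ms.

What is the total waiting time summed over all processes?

1

Gantt: | P0 0-1 | P1 1-5 | idle 5-6 | P2 6-9 |
Completion: P0=1  P1=5  P2=9
Turnaround (C−A): P0=1  P1=5  P2=3
Waiting = turnaround − burst: P0=0, P1=1, P2=0
Total waiting = 0 + 1 + 0 = 1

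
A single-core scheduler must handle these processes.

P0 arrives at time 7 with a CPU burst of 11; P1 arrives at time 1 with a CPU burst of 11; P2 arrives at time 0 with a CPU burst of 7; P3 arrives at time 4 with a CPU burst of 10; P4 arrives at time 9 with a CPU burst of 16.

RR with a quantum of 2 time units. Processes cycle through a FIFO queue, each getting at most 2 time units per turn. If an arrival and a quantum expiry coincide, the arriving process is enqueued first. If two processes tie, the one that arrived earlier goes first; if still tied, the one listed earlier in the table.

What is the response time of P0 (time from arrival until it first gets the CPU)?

5

Timeline: | P2 0-2 | P1 2-4 | P2 4-6 | P3 6-8 | P1 8-10 | P2 10-12 | P0 12-14 | P3 14-16 | P4 16-18 | P1 18-20 | P2 20-21 | P0 21-23 | P3 23-25 | P4 25-27 | P1 27-29 | P0 29-31 | P3 31-33 | P4 33-35 | P1 35-37 | P0 37-39 | P3 39-41 | P4 41-43 | P1 43-44 | P0 44-46 | P4 46-48 | P0 48-49 | P4 49-55 |
Completion: P0=49  P1=44  P2=21  P3=41  P4=55
Response(P0) = first start − arrival = 12 − 7 = 5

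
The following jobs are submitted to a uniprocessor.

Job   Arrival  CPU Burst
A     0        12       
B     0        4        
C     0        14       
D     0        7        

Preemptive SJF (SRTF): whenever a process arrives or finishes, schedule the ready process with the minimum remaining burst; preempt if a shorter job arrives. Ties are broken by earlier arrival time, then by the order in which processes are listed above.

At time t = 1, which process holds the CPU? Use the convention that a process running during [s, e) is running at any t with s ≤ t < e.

B

Timeline: | B 0-4 | D 4-11 | A 11-23 | C 23-37 |
Completion: A=23  B=4  C=37  D=11
Turnaround (C−A): A=23  B=4  C=37  D=11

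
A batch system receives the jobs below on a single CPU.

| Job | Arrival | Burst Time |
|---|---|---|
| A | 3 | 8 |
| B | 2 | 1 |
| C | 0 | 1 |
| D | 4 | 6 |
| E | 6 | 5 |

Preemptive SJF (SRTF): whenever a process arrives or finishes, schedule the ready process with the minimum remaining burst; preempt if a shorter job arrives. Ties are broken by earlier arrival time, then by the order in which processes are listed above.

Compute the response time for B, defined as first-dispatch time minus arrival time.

0

Timeline: | C 0-1 | idle 1-2 | B 2-3 | A 3-4 | D 4-10 | E 10-15 | A 15-22 |
Completion: A=22  B=3  C=1  D=10  E=15
Response(B) = first start − arrival = 2 − 2 = 0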